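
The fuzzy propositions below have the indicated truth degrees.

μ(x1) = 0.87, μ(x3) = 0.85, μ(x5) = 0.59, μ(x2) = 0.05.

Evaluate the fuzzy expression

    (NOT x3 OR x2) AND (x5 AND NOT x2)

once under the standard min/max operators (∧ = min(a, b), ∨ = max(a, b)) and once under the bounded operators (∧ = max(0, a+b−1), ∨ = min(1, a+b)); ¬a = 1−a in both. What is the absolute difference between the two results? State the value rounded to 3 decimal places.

0.150

Under standard min/max:
  NOT x3 = 1 − 0.85 = 0.15
  NOT x3 OR x2 = max(a, b) on (0.15, 0.05) = 0.15
  NOT x2 = 1 − 0.05 = 0.95
  x5 AND NOT x2 = min(a, b) on (0.59, 0.95) = 0.59
  (NOT x3 OR x2) AND (x5 AND NOT x2) = min(a, b) on (0.15, 0.59) = 0.15
  → value = 0.1500
Under bounded:
  NOT x3 = 1 − 0.85 = 0.15
  NOT x3 OR x2 = min(1, a+b) on (0.15, 0.05) = 0.20
  NOT x2 = 1 − 0.05 = 0.95
  x5 AND NOT x2 = max(0, a+b−1) on (0.59, 0.95) = 0.54
  (NOT x3 OR x2) AND (x5 AND NOT x2) = max(0, a+b−1) on (0.20, 0.54) = 0.00
  → value = 0.0000
|0.1500 − 0.0000| = 0.150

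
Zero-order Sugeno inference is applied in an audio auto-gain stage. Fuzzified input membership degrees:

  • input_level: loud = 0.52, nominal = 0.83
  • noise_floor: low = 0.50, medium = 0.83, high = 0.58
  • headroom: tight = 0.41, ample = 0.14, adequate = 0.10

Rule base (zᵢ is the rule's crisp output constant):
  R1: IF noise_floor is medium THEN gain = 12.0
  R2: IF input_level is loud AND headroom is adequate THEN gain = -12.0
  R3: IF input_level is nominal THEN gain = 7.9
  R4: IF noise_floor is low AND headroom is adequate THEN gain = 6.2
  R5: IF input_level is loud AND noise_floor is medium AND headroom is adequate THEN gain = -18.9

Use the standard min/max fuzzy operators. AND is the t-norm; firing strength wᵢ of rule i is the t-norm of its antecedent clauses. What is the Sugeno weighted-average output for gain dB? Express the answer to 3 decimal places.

7.167

R1 (z=12.0): medium=0.83 → w = 0.83
R2 (z=-12.0): loud=0.52, adequate=0.10; AND[min(a, b)] → w = 0.10
R3 (z=7.9): nominal=0.83 → w = 0.83
R4 (z=6.2): low=0.50, adequate=0.10; AND[min(a, b)] → w = 0.10
R5 (z=-18.9): loud=0.52, medium=0.83, adequate=0.10; AND[min(a, b)] → w = 0.10
Weighted average = (0.83·12.0 + 0.10·-12.0 + 0.83·7.9 + 0.10·6.2 + 0.10·-18.9) / (0.83 + 0.10 + 0.83 + 0.10 + 0.10)
  = 14.0470 / 1.9600 = 7.167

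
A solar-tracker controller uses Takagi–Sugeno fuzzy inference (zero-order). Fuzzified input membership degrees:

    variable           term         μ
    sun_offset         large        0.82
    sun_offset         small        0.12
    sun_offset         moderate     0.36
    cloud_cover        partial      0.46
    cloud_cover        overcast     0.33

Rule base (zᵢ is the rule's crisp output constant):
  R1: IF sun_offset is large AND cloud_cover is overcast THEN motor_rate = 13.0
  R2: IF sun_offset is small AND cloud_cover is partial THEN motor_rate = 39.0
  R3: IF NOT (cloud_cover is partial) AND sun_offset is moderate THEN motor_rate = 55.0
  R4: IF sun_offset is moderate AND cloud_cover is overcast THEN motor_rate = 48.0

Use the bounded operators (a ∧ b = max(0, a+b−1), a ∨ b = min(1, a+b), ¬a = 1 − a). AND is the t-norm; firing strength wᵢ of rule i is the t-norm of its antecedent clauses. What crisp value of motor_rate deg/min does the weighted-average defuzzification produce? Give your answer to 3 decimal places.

R1 (z=13.0): large=0.82, overcast=0.33; AND[max(0, a+b−1)] → w = 0.15
R2 (z=39.0): small=0.12, partial=0.46; AND[max(0, a+b−1)] → w = 0.00
R3 (z=55.0): ¬partial=1−0.46=0.54, moderate=0.36; AND[max(0, a+b−1)] → w = 0.00
R4 (z=48.0): moderate=0.36, overcast=0.33; AND[max(0, a+b−1)] → w = 0.00
Weighted average = (0.15·13.0 + 0.00·39.0 + 0.00·55.0 + 0.00·48.0) / (0.15 + 0.00 + 0.00 + 0.00)
  = 1.9500 / 0.1500 = 13.000

13.000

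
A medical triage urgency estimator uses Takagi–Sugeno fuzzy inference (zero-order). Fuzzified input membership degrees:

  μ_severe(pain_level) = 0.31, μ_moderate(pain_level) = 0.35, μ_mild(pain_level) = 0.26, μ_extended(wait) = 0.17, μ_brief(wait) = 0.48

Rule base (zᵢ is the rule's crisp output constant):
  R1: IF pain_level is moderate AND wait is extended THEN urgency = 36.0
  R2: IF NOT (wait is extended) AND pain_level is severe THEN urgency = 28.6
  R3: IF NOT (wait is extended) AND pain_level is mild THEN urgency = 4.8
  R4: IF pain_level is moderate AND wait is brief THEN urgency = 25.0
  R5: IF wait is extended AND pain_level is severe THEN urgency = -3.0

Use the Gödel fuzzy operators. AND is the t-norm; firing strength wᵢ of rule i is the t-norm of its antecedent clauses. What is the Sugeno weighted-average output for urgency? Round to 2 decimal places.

19.42

R1 (z=36.0): moderate=0.35, extended=0.17; AND[min(a, b)] → w = 0.17
R2 (z=28.6): ¬extended=1−0.17=0.83, severe=0.31; AND[min(a, b)] → w = 0.31
R3 (z=4.8): ¬extended=1−0.17=0.83, mild=0.26; AND[min(a, b)] → w = 0.26
R4 (z=25.0): moderate=0.35, brief=0.48; AND[min(a, b)] → w = 0.35
R5 (z=-3.0): extended=0.17, severe=0.31; AND[min(a, b)] → w = 0.17
Weighted average = (0.17·36.0 + 0.31·28.6 + 0.26·4.8 + 0.35·25.0 + 0.17·-3.0) / (0.17 + 0.31 + 0.26 + 0.35 + 0.17)
  = 24.4740 / 1.2600 = 19.42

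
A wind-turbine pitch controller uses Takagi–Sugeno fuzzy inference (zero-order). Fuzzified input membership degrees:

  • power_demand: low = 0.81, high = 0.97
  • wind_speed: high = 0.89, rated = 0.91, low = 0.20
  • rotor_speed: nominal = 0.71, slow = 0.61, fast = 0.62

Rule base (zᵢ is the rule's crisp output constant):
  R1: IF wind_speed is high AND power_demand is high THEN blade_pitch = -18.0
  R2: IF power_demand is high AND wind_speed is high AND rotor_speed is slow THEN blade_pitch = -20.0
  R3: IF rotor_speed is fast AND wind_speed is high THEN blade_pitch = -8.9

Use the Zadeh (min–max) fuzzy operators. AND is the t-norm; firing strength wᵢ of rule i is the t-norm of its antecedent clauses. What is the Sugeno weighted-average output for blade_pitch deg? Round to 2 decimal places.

-15.91

R1 (z=-18.0): high=0.89, high=0.97; AND[min(a, b)] → w = 0.89
R2 (z=-20.0): high=0.97, high=0.89, slow=0.61; AND[min(a, b)] → w = 0.61
R3 (z=-8.9): fast=0.62, high=0.89; AND[min(a, b)] → w = 0.62
Weighted average = (0.89·-18.0 + 0.61·-20.0 + 0.62·-8.9) / (0.89 + 0.61 + 0.62)
  = -33.7380 / 2.1200 = -15.91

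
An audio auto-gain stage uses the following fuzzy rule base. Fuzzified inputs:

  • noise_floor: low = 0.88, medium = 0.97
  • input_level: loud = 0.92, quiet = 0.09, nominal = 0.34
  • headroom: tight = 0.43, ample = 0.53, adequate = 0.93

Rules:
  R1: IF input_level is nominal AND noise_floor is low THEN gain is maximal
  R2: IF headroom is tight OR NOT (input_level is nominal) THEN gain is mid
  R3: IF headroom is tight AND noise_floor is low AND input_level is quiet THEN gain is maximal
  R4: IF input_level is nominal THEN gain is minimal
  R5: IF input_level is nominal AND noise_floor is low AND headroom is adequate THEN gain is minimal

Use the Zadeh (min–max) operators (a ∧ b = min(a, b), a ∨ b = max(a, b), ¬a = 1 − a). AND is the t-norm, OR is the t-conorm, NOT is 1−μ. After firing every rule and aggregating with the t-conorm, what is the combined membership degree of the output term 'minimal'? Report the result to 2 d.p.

R1: nominal=0.34, low=0.88; AND[min(a, b)] → w = 0.34
R2: tight=0.43, ¬nominal=1−0.34=0.66; OR[max(a, b)] → w = 0.66
R3: tight=0.43, low=0.88, quiet=0.09; AND[min(a, b)] → w = 0.09
R4: nominal=0.34 → w = 0.34
R5: nominal=0.34, low=0.88, adequate=0.93; AND[min(a, b)] → w = 0.34
Rules with consequent 'minimal': {R4, R5} → strengths 0.34, 0.34
Aggregate via t-conorm [max(a, b)]: 0.34

0.34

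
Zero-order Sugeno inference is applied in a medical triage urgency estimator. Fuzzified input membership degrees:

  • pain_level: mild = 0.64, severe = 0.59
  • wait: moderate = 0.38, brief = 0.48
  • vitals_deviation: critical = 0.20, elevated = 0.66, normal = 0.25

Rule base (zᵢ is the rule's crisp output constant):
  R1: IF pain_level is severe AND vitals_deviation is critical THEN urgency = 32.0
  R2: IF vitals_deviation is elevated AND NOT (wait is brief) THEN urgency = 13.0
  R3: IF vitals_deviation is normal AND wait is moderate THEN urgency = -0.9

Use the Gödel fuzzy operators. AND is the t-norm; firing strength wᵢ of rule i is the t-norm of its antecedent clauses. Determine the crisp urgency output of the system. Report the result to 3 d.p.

R1 (z=32.0): severe=0.59, critical=0.20; AND[min(a, b)] → w = 0.20
R2 (z=13.0): elevated=0.66, ¬brief=1−0.48=0.52; AND[min(a, b)] → w = 0.52
R3 (z=-0.9): normal=0.25, moderate=0.38; AND[min(a, b)] → w = 0.25
Weighted average = (0.20·32.0 + 0.52·13.0 + 0.25·-0.9) / (0.20 + 0.52 + 0.25)
  = 12.9350 / 0.9700 = 13.335

13.335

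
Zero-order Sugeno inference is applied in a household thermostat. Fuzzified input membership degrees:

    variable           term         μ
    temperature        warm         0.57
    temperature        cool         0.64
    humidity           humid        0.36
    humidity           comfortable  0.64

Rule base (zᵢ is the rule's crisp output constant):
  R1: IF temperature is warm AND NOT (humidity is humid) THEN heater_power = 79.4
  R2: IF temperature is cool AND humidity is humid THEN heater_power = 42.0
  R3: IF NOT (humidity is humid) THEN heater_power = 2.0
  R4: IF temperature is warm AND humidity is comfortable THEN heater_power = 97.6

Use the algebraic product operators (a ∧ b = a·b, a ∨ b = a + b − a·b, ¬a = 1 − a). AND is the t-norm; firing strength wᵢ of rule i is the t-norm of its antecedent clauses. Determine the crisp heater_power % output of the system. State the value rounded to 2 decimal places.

R1 (z=79.4): warm=0.57, ¬humid=1−0.36=0.64; AND[a·b] → w = 0.3648
R2 (z=42.0): cool=0.64, humid=0.36; AND[a·b] → w = 0.2304
R3 (z=2.0): ¬humid=1−0.36=0.64 → w = 0.6400
R4 (z=97.6): warm=0.57, comfortable=0.64; AND[a·b] → w = 0.3648
Weighted average = (0.3648·79.4 + 0.2304·42.0 + 0.6400·2.0 + 0.3648·97.6) / (0.3648 + 0.2304 + 0.6400 + 0.3648)
  = 75.5264 / 1.6000 = 47.20

47.20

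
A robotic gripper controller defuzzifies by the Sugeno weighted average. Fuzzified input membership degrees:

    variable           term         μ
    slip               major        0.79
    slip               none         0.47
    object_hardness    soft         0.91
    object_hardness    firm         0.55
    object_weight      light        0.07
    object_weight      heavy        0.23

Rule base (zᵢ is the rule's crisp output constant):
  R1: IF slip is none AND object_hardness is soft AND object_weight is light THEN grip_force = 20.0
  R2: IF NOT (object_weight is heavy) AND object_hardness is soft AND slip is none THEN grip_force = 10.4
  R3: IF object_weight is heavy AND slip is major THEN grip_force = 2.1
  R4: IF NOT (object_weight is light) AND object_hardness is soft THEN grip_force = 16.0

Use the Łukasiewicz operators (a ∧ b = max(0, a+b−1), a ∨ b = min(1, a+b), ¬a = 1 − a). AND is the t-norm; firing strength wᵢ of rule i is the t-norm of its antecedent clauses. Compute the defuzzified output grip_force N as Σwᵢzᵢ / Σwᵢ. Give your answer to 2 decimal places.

14.89

R1 (z=20.0): none=0.47, soft=0.91, light=0.07; AND[max(0, a+b−1)] → w = 0.00
R2 (z=10.4): ¬heavy=1−0.23=0.77, soft=0.91, none=0.47; AND[max(0, a+b−1)] → w = 0.15
R3 (z=2.1): heavy=0.23, major=0.79; AND[max(0, a+b−1)] → w = 0.02
R4 (z=16.0): ¬light=1−0.07=0.93, soft=0.91; AND[max(0, a+b−1)] → w = 0.84
Weighted average = (0.00·20.0 + 0.15·10.4 + 0.02·2.1 + 0.84·16.0) / (0.00 + 0.15 + 0.02 + 0.84)
  = 15.0420 / 1.0100 = 14.89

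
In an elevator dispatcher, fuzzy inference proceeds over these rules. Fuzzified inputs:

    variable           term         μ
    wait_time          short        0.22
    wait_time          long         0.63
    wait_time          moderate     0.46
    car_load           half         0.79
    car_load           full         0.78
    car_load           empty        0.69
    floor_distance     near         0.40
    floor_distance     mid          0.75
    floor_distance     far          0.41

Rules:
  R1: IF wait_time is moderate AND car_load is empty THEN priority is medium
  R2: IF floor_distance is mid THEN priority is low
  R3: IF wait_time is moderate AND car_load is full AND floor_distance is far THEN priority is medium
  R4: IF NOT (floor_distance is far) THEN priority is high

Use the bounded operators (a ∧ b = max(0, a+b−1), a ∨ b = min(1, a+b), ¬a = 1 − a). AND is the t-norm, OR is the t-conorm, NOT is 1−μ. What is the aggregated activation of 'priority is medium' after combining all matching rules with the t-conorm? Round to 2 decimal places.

0.15

R1: moderate=0.46, empty=0.69; AND[max(0, a+b−1)] → w = 0.15
R2: mid=0.75 → w = 0.75
R3: moderate=0.46, full=0.78, far=0.41; AND[max(0, a+b−1)] → w = 0.00
R4: ¬far=1−0.41=0.59 → w = 0.59
Rules with consequent 'medium': {R1, R3} → strengths 0.15, 0.00
Aggregate via t-conorm [min(1, a+b)]: 0.15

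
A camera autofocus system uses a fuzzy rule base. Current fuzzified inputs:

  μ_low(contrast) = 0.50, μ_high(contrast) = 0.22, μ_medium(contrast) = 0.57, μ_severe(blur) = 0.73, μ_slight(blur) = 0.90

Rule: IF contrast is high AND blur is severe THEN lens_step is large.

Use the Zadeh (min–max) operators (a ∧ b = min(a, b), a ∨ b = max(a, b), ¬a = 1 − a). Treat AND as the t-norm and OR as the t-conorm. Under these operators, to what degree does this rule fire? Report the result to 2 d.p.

firing strength: high=0.22, severe=0.73; AND[min(a, b)] → w = 0.22

0.22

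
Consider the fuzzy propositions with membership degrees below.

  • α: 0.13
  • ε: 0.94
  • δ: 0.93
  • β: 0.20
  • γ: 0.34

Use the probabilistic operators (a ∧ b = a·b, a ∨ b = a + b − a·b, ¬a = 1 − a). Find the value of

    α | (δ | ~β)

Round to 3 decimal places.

0.988

~β = 1 − 0.2000 = 0.8000
δ | ~β = a + b − a·b on (0.9300, 0.8000) = 0.9860
α | (δ | ~β) = a + b − a·b on (0.1300, 0.9860) = 0.9878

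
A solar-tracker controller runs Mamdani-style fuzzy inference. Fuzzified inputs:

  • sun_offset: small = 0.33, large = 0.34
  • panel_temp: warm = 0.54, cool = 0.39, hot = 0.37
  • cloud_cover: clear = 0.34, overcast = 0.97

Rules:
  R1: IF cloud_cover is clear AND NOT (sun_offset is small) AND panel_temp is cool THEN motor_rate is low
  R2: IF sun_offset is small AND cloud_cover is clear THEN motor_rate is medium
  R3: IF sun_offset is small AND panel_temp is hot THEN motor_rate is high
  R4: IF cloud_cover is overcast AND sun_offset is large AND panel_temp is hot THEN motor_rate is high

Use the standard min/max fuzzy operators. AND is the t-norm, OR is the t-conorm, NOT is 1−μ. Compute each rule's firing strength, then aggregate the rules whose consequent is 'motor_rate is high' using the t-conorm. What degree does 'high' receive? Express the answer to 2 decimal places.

R1: clear=0.34, ¬small=1−0.33=0.67, cool=0.39; AND[min(a, b)] → w = 0.34
R2: small=0.33, clear=0.34; AND[min(a, b)] → w = 0.33
R3: small=0.33, hot=0.37; AND[min(a, b)] → w = 0.33
R4: overcast=0.97, large=0.34, hot=0.37; AND[min(a, b)] → w = 0.34
Rules with consequent 'high': {R3, R4} → strengths 0.33, 0.34
Aggregate via t-conorm [max(a, b)]: 0.34

0.34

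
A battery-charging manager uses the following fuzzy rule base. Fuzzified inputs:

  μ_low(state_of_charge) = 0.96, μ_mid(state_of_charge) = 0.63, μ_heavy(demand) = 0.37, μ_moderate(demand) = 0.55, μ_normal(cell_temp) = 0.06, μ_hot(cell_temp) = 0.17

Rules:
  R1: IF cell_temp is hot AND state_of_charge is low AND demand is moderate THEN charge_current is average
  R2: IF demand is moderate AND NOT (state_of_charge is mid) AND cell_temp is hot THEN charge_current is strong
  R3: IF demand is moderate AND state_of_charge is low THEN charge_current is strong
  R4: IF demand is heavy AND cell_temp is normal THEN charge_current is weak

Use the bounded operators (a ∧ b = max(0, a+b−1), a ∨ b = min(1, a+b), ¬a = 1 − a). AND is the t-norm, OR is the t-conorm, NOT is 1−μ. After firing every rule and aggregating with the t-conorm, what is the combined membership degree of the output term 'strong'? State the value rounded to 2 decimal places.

0.51

R1: hot=0.17, low=0.96, moderate=0.55; AND[max(0, a+b−1)] → w = 0.00
R2: moderate=0.55, ¬mid=1−0.63=0.37, hot=0.17; AND[max(0, a+b−1)] → w = 0.00
R3: moderate=0.55, low=0.96; AND[max(0, a+b−1)] → w = 0.51
R4: heavy=0.37, normal=0.06; AND[max(0, a+b−1)] → w = 0.00
Rules with consequent 'strong': {R2, R3} → strengths 0.00, 0.51
Aggregate via t-conorm [min(1, a+b)]: 0.51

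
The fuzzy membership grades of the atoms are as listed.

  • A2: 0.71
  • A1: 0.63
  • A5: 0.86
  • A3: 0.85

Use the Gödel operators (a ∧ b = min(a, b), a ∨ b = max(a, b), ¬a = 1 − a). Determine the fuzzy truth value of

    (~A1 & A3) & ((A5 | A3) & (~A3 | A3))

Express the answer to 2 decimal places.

~A1 = 1 − 0.63 = 0.37
~A1 & A3 = min(a, b) on (0.37, 0.85) = 0.37
A5 | A3 = max(a, b) on (0.86, 0.85) = 0.86
~A3 = 1 − 0.85 = 0.15
~A3 | A3 = max(a, b) on (0.15, 0.85) = 0.85
(A5 | A3) & (~A3 | A3) = min(a, b) on (0.86, 0.85) = 0.85
(~A1 & A3) & ((A5 | A3) & (~A3 | A3)) = min(a, b) on (0.37, 0.85) = 0.37

0.37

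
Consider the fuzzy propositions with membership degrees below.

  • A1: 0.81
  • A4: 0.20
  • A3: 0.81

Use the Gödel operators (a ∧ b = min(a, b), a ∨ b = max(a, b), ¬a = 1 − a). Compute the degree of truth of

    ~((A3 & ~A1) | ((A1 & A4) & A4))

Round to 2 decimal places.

~A1 = 1 − 0.81 = 0.19
A3 & ~A1 = min(a, b) on (0.81, 0.19) = 0.19
A1 & A4 = min(a, b) on (0.81, 0.20) = 0.20
(A1 & A4) & A4 = min(a, b) on (0.20, 0.20) = 0.20
(A3 & ~A1) | ((A1 & A4) & A4) = max(a, b) on (0.19, 0.20) = 0.20
~((A3 & ~A1) | ((A1 & A4) & A4)) = 1 − 0.20 = 0.80

0.80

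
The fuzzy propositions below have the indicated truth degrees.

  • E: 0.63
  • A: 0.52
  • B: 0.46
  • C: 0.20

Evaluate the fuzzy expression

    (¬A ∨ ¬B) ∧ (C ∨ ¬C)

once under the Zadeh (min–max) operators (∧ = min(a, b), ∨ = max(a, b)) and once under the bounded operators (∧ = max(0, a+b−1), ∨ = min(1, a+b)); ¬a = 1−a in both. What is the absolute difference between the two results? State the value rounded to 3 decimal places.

0.460

Under Zadeh (min–max):
  ¬A = 1 − 0.52 = 0.48
  ¬B = 1 − 0.46 = 0.54
  ¬A ∨ ¬B = max(a, b) on (0.48, 0.54) = 0.54
  ¬C = 1 − 0.20 = 0.80
  C ∨ ¬C = max(a, b) on (0.20, 0.80) = 0.80
  (¬A ∨ ¬B) ∧ (C ∨ ¬C) = min(a, b) on (0.54, 0.80) = 0.54
  → value = 0.5400
Under bounded:
  ¬A = 1 − 0.52 = 0.48
  ¬B = 1 − 0.46 = 0.54
  ¬A ∨ ¬B = min(1, a+b) on (0.48, 0.54) = 1.00
  ¬C = 1 − 0.20 = 0.80
  C ∨ ¬C = min(1, a+b) on (0.20, 0.80) = 1.00
  (¬A ∨ ¬B) ∧ (C ∨ ¬C) = max(0, a+b−1) on (1.00, 1.00) = 1.00
  → value = 1.0000
|0.5400 − 1.0000| = 0.460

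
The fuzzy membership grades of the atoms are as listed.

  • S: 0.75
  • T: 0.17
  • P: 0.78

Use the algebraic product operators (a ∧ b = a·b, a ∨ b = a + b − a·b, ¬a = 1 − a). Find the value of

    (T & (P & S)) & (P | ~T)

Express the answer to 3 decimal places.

0.096

P & S = a·b on (0.7800, 0.7500) = 0.5850
T & (P & S) = a·b on (0.1700, 0.5850) = 0.0994
~T = 1 − 0.1700 = 0.8300
P | ~T = a + b − a·b on (0.7800, 0.8300) = 0.9626
(T & (P & S)) & (P | ~T) = a·b on (0.0994, 0.9626) = 0.0957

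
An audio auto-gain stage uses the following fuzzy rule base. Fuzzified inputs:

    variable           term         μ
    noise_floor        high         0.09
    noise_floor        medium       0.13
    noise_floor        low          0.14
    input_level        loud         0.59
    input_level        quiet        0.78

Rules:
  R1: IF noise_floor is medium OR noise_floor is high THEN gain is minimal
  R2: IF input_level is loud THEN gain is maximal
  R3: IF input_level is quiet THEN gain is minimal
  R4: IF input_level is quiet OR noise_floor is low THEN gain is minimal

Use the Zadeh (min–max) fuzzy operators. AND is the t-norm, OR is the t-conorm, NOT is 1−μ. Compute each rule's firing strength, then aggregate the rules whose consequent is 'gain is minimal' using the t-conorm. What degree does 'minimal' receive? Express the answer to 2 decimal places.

R1: medium=0.13, high=0.09; OR[max(a, b)] → w = 0.13
R2: loud=0.59 → w = 0.59
R3: quiet=0.78 → w = 0.78
R4: quiet=0.78, low=0.14; OR[max(a, b)] → w = 0.78
Rules with consequent 'minimal': {R1, R3, R4} → strengths 0.13, 0.78, 0.78
Aggregate via t-conorm [max(a, b)]: 0.78

0.78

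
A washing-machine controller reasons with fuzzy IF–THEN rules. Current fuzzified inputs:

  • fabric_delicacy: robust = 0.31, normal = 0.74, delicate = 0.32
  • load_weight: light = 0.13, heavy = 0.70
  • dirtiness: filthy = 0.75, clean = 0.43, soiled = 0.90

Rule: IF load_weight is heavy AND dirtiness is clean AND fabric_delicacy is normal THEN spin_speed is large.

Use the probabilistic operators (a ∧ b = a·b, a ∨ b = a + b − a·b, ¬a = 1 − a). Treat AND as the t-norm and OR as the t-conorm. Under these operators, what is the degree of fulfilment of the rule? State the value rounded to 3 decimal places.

firing strength: heavy=0.70, clean=0.43, normal=0.74; AND[a·b] → w = 0.2227

0.223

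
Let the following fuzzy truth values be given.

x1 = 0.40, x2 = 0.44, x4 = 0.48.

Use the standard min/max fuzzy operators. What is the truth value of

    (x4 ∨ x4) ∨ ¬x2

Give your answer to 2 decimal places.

x4 ∨ x4 = max(a, b) on (0.48, 0.48) = 0.48
¬x2 = 1 − 0.44 = 0.56
(x4 ∨ x4) ∨ ¬x2 = max(a, b) on (0.48, 0.56) = 0.56

0.56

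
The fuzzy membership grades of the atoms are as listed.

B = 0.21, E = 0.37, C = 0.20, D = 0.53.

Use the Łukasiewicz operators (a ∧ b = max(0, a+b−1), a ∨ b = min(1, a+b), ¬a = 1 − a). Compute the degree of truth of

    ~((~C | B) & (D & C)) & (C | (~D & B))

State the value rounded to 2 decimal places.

0.20

~C = 1 − 0.20 = 0.80
~C | B = min(1, a+b) on (0.80, 0.21) = 1.00
D & C = max(0, a+b−1) on (0.53, 0.20) = 0.00
(~C | B) & (D & C) = max(0, a+b−1) on (1.00, 0.00) = 0.00
~((~C | B) & (D & C)) = 1 − 0.00 = 1.00
~D = 1 − 0.53 = 0.47
~D & B = max(0, a+b−1) on (0.47, 0.21) = 0.00
C | (~D & B) = min(1, a+b) on (0.20, 0.00) = 0.20
~((~C | B) & (D & C)) & (C | (~D & B)) = max(0, a+b−1) on (1.00, 0.20) = 0.20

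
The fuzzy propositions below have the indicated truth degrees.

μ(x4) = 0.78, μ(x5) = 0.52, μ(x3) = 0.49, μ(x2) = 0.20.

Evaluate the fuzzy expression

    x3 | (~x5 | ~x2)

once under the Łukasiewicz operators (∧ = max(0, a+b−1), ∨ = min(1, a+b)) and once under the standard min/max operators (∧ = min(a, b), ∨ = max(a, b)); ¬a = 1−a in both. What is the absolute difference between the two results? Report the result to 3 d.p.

Under Łukasiewicz:
  ~x5 = 1 − 0.52 = 0.48
  ~x2 = 1 − 0.20 = 0.80
  ~x5 | ~x2 = min(1, a+b) on (0.48, 0.80) = 1.00
  x3 | (~x5 | ~x2) = min(1, a+b) on (0.49, 1.00) = 1.00
  → value = 1.0000
Under standard min/max:
  ~x5 = 1 − 0.52 = 0.48
  ~x2 = 1 − 0.20 = 0.80
  ~x5 | ~x2 = max(a, b) on (0.48, 0.80) = 0.80
  x3 | (~x5 | ~x2) = max(a, b) on (0.49, 0.80) = 0.80
  → value = 0.8000
|1.0000 − 0.8000| = 0.200

0.200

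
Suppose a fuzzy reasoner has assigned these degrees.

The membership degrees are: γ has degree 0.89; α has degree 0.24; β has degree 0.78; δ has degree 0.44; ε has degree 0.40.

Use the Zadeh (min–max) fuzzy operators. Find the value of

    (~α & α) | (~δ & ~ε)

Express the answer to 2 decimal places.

~α = 1 − 0.24 = 0.76
~α & α = min(a, b) on (0.76, 0.24) = 0.24
~δ = 1 − 0.44 = 0.56
~ε = 1 − 0.40 = 0.60
~δ & ~ε = min(a, b) on (0.56, 0.60) = 0.56
(~α & α) | (~δ & ~ε) = max(a, b) on (0.24, 0.56) = 0.56

0.56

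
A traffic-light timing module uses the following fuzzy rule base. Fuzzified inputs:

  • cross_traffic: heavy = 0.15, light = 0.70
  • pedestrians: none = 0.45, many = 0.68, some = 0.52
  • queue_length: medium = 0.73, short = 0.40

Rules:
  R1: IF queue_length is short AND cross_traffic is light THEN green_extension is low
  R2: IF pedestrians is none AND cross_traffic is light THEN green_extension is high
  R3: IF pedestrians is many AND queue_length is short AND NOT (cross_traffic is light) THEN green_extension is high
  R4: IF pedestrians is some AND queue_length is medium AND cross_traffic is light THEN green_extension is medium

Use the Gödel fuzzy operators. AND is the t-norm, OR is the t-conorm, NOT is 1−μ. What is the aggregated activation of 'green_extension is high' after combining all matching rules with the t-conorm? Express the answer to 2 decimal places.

R1: short=0.40, light=0.70; AND[min(a, b)] → w = 0.40
R2: none=0.45, light=0.70; AND[min(a, b)] → w = 0.45
R3: many=0.68, short=0.40, ¬light=1−0.70=0.30; AND[min(a, b)] → w = 0.30
R4: some=0.52, medium=0.73, light=0.70; AND[min(a, b)] → w = 0.52
Rules with consequent 'high': {R2, R3} → strengths 0.45, 0.30
Aggregate via t-conorm [max(a, b)]: 0.45

0.45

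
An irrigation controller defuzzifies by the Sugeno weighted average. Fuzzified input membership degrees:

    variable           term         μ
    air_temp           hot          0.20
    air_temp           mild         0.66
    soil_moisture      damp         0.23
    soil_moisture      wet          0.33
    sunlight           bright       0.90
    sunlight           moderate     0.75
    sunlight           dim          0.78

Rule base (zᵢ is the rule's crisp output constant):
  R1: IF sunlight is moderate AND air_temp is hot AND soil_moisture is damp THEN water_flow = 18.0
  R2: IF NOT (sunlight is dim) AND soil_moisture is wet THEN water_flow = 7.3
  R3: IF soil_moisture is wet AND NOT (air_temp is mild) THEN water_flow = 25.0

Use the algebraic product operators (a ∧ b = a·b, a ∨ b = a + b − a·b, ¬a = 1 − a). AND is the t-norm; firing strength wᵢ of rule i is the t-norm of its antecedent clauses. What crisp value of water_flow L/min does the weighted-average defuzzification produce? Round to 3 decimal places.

18.039

R1 (z=18.0): moderate=0.75, hot=0.20, damp=0.23; AND[a·b] → w = 0.0345
R2 (z=7.3): ¬dim=1−0.78=0.22, wet=0.33; AND[a·b] → w = 0.0726
R3 (z=25.0): wet=0.33, ¬mild=1−0.66=0.34; AND[a·b] → w = 0.1122
Weighted average = (0.0345·18.0 + 0.0726·7.3 + 0.1122·25.0) / (0.0345 + 0.0726 + 0.1122)
  = 3.9560 / 0.2193 = 18.039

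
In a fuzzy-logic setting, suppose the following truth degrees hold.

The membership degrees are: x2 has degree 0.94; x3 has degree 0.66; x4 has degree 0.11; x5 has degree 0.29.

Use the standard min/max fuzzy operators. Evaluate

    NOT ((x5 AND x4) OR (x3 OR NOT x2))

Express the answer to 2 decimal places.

x5 AND x4 = min(a, b) on (0.29, 0.11) = 0.11
NOT x2 = 1 − 0.94 = 0.06
x3 OR NOT x2 = max(a, b) on (0.66, 0.06) = 0.66
(x5 AND x4) OR (x3 OR NOT x2) = max(a, b) on (0.11, 0.66) = 0.66
NOT ((x5 AND x4) OR (x3 OR NOT x2)) = 1 − 0.66 = 0.34

0.34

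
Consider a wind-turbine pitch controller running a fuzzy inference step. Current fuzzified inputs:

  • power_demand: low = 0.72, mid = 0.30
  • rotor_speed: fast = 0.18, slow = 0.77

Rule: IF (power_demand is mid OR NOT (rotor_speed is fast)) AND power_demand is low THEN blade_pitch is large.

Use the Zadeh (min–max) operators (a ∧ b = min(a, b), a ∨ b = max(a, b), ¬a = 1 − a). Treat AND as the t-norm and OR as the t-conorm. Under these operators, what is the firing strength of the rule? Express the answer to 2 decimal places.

firing strength: (mid=0.30 OR ¬fast=1−0.18=0.82) = 0.82; AND[min(a, b)] with low=0.72 → w = 0.72

0.72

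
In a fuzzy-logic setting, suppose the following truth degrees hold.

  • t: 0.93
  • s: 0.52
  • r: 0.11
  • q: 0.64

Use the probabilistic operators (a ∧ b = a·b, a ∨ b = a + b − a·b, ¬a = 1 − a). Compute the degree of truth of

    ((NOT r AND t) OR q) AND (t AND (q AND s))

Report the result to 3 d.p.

0.290

NOT r = 1 − 0.1100 = 0.8900
NOT r AND t = a·b on (0.8900, 0.9300) = 0.8277
(NOT r AND t) OR q = a + b − a·b on (0.8277, 0.6400) = 0.9380
q AND s = a·b on (0.6400, 0.5200) = 0.3328
t AND (q AND s) = a·b on (0.9300, 0.3328) = 0.3095
((NOT r AND t) OR q) AND (t AND (q AND s)) = a·b on (0.9380, 0.3095) = 0.2903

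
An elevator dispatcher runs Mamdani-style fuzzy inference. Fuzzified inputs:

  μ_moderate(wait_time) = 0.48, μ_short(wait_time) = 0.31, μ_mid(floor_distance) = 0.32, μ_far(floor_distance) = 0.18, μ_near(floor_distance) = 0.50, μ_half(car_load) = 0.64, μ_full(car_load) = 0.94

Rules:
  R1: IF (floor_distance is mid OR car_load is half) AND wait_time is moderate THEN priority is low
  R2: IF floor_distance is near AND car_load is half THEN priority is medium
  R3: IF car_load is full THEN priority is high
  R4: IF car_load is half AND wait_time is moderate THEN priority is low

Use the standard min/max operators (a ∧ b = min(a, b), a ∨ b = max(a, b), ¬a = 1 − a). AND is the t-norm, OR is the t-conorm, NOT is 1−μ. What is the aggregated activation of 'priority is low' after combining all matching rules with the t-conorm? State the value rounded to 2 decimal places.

0.48

R1: (mid=0.32 OR half=0.64) = 0.64; AND[min(a, b)] with moderate=0.48 → w = 0.48
R2: near=0.50, half=0.64; AND[min(a, b)] → w = 0.50
R3: full=0.94 → w = 0.94
R4: half=0.64, moderate=0.48; AND[min(a, b)] → w = 0.48
Rules with consequent 'low': {R1, R4} → strengths 0.48, 0.48
Aggregate via t-conorm [max(a, b)]: 0.48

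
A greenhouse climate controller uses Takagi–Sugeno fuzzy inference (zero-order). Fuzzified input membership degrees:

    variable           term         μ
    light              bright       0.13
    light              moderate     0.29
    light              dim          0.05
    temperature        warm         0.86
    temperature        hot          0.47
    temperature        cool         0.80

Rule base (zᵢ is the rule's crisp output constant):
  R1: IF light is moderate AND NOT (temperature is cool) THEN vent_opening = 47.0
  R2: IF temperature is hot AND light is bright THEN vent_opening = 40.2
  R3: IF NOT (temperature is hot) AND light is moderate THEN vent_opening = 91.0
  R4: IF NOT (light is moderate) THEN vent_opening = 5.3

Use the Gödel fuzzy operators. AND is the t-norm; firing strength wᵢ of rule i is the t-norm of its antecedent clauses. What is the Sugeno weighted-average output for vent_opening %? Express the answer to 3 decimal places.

33.668

R1 (z=47.0): moderate=0.29, ¬cool=1−0.80=0.20; AND[min(a, b)] → w = 0.20
R2 (z=40.2): hot=0.47, bright=0.13; AND[min(a, b)] → w = 0.13
R3 (z=91.0): ¬hot=1−0.47=0.53, moderate=0.29; AND[min(a, b)] → w = 0.29
R4 (z=5.3): ¬moderate=1−0.29=0.71 → w = 0.71
Weighted average = (0.20·47.0 + 0.13·40.2 + 0.29·91.0 + 0.71·5.3) / (0.20 + 0.13 + 0.29 + 0.71)
  = 44.7790 / 1.3300 = 33.668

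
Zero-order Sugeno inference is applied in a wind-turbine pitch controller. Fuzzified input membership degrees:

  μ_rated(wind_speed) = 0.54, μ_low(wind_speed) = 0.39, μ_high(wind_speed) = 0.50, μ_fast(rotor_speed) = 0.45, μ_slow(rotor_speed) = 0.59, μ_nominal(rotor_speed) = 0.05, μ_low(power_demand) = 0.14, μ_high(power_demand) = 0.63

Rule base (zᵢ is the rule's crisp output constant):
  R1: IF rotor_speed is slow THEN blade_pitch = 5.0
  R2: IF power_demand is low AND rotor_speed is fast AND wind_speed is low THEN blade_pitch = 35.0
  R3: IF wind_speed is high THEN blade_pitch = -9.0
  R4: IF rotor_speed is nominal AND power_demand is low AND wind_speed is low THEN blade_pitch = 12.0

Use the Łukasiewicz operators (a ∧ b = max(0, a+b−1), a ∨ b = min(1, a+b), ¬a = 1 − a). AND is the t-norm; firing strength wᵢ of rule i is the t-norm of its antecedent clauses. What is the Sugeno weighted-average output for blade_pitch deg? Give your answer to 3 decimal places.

R1 (z=5.0): slow=0.59 → w = 0.59
R2 (z=35.0): low=0.14, fast=0.45, low=0.39; AND[max(0, a+b−1)] → w = 0.00
R3 (z=-9.0): high=0.50 → w = 0.50
R4 (z=12.0): nominal=0.05, low=0.14, low=0.39; AND[max(0, a+b−1)] → w = 0.00
Weighted average = (0.59·5.0 + 0.00·35.0 + 0.50·-9.0 + 0.00·12.0) / (0.59 + 0.00 + 0.50 + 0.00)
  = -1.5500 / 1.0900 = -1.422

-1.422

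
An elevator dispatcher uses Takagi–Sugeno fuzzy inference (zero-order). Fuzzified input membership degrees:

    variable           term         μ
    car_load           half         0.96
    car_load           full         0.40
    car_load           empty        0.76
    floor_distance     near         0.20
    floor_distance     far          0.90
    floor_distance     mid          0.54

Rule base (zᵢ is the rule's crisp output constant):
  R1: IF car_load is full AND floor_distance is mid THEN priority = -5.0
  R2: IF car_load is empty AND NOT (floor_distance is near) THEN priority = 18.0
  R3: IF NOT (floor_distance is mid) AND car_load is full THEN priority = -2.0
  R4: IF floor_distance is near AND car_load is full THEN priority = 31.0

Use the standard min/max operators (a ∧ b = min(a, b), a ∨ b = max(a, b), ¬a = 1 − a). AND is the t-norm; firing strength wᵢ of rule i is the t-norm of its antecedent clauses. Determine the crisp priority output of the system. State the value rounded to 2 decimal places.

9.70

R1 (z=-5.0): full=0.40, mid=0.54; AND[min(a, b)] → w = 0.40
R2 (z=18.0): empty=0.76, ¬near=1−0.20=0.80; AND[min(a, b)] → w = 0.76
R3 (z=-2.0): ¬mid=1−0.54=0.46, full=0.40; AND[min(a, b)] → w = 0.40
R4 (z=31.0): near=0.20, full=0.40; AND[min(a, b)] → w = 0.20
Weighted average = (0.40·-5.0 + 0.76·18.0 + 0.40·-2.0 + 0.20·31.0) / (0.40 + 0.76 + 0.40 + 0.20)
  = 17.0800 / 1.7600 = 9.70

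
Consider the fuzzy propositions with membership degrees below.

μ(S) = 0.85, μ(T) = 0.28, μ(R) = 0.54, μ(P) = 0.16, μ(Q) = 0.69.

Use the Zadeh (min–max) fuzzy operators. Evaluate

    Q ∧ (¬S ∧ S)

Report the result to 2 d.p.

0.15

¬S = 1 − 0.85 = 0.15
¬S ∧ S = min(a, b) on (0.15, 0.85) = 0.15
Q ∧ (¬S ∧ S) = min(a, b) on (0.69, 0.15) = 0.15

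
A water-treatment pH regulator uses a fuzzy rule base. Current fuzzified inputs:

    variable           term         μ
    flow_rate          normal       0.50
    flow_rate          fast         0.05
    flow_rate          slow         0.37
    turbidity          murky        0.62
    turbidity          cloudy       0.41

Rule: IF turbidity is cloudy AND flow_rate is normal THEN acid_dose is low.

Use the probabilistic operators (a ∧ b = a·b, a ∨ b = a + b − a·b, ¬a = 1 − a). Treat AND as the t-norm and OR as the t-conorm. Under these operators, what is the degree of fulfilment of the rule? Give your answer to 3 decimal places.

0.205

firing strength: cloudy=0.41, normal=0.50; AND[a·b] → w = 0.2050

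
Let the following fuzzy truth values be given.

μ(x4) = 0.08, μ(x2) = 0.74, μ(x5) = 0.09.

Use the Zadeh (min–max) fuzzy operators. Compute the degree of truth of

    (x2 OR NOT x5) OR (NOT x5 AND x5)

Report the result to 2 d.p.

0.91

NOT x5 = 1 − 0.09 = 0.91
x2 OR NOT x5 = max(a, b) on (0.74, 0.91) = 0.91
NOT x5 = 1 − 0.09 = 0.91
NOT x5 AND x5 = min(a, b) on (0.91, 0.09) = 0.09
(x2 OR NOT x5) OR (NOT x5 AND x5) = max(a, b) on (0.91, 0.09) = 0.91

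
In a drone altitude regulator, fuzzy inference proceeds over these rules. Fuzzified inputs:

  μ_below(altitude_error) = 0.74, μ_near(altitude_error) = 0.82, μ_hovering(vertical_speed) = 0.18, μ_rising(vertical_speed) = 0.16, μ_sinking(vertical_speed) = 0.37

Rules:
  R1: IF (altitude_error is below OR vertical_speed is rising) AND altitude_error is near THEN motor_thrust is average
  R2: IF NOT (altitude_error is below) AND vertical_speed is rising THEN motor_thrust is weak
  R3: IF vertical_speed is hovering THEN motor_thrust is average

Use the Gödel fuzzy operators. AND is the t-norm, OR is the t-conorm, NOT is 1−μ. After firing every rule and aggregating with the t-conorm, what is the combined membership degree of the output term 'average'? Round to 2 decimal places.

R1: (below=0.74 OR rising=0.16) = 0.74; AND[min(a, b)] with near=0.82 → w = 0.74
R2: ¬below=1−0.74=0.26, rising=0.16; AND[min(a, b)] → w = 0.16
R3: hovering=0.18 → w = 0.18
Rules with consequent 'average': {R1, R3} → strengths 0.74, 0.18
Aggregate via t-conorm [max(a, b)]: 0.74

0.74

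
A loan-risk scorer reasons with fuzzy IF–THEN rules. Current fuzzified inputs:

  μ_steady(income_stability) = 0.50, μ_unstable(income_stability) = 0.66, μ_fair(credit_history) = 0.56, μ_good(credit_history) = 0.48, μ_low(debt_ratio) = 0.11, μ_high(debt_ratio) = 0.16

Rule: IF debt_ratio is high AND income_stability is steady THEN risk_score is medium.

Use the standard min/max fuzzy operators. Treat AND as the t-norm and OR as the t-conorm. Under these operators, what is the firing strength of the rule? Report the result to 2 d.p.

firing strength: high=0.16, steady=0.50; AND[min(a, b)] → w = 0.16

0.16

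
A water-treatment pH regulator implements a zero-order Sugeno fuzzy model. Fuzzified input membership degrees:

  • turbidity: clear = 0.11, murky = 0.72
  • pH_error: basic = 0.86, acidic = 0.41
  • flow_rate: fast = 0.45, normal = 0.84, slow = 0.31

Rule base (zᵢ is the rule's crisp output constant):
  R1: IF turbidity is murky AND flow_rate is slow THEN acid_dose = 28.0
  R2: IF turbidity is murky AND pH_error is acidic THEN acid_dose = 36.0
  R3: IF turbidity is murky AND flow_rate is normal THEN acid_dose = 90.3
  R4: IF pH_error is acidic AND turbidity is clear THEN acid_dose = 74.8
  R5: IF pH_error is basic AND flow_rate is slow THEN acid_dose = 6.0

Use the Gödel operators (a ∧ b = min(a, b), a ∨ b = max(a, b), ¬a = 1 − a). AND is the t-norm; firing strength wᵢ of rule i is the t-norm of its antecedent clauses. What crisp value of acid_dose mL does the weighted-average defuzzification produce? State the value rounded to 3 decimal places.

R1 (z=28.0): murky=0.72, slow=0.31; AND[min(a, b)] → w = 0.31
R2 (z=36.0): murky=0.72, acidic=0.41; AND[min(a, b)] → w = 0.41
R3 (z=90.3): murky=0.72, normal=0.84; AND[min(a, b)] → w = 0.72
R4 (z=74.8): acidic=0.41, clear=0.11; AND[min(a, b)] → w = 0.11
R5 (z=6.0): basic=0.86, slow=0.31; AND[min(a, b)] → w = 0.31
Weighted average = (0.31·28.0 + 0.41·36.0 + 0.72·90.3 + 0.11·74.8 + 0.31·6.0) / (0.31 + 0.41 + 0.72 + 0.11 + 0.31)
  = 98.5440 / 1.8600 = 52.981

52.981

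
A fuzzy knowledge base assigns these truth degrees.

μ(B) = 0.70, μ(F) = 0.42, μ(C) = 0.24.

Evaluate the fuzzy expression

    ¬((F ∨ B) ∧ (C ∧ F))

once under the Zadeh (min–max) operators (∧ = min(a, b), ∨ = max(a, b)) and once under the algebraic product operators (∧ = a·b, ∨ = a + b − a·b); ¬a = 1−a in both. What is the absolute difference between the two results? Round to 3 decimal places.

Under Zadeh (min–max):
  F ∨ B = max(a, b) on (0.42, 0.70) = 0.70
  C ∧ F = min(a, b) on (0.24, 0.42) = 0.24
  (F ∨ B) ∧ (C ∧ F) = min(a, b) on (0.70, 0.24) = 0.24
  ¬((F ∨ B) ∧ (C ∧ F)) = 1 − 0.24 = 0.76
  → value = 0.7600
Under algebraic product:
  F ∨ B = a + b − a·b on (0.4200, 0.7000) = 0.8260
  C ∧ F = a·b on (0.2400, 0.4200) = 0.1008
  (F ∨ B) ∧ (C ∧ F) = a·b on (0.8260, 0.1008) = 0.0833
  ¬((F ∨ B) ∧ (C ∧ F)) = 1 − 0.0833 = 0.9167
  → value = 0.9167
|0.7600 − 0.9167| = 0.157

0.157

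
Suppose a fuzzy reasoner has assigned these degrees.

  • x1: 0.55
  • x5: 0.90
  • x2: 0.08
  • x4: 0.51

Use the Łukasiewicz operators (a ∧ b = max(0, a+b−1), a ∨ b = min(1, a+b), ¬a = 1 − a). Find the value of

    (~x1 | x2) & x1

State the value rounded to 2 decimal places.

~x1 = 1 − 0.55 = 0.45
~x1 | x2 = min(1, a+b) on (0.45, 0.08) = 0.53
(~x1 | x2) & x1 = max(0, a+b−1) on (0.53, 0.55) = 0.08

0.08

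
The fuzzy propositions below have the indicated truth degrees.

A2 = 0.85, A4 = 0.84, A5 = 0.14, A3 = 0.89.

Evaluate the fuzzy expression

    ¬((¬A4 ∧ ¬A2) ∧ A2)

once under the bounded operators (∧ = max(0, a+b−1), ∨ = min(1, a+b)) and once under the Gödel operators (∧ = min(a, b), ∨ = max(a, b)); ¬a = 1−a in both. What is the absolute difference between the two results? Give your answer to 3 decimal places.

0.150

Under bounded:
  ¬A4 = 1 − 0.84 = 0.16
  ¬A2 = 1 − 0.85 = 0.15
  ¬A4 ∧ ¬A2 = max(0, a+b−1) on (0.16, 0.15) = 0.00
  (¬A4 ∧ ¬A2) ∧ A2 = max(0, a+b−1) on (0.00, 0.85) = 0.00
  ¬((¬A4 ∧ ¬A2) ∧ A2) = 1 − 0.00 = 1.00
  → value = 1.0000
Under Gödel:
  ¬A4 = 1 − 0.84 = 0.16
  ¬A2 = 1 − 0.85 = 0.15
  ¬A4 ∧ ¬A2 = min(a, b) on (0.16, 0.15) = 0.15
  (¬A4 ∧ ¬A2) ∧ A2 = min(a, b) on (0.15, 0.85) = 0.15
  ¬((¬A4 ∧ ¬A2) ∧ A2) = 1 − 0.15 = 0.85
  → value = 0.8500
|1.0000 − 0.8500| = 0.150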